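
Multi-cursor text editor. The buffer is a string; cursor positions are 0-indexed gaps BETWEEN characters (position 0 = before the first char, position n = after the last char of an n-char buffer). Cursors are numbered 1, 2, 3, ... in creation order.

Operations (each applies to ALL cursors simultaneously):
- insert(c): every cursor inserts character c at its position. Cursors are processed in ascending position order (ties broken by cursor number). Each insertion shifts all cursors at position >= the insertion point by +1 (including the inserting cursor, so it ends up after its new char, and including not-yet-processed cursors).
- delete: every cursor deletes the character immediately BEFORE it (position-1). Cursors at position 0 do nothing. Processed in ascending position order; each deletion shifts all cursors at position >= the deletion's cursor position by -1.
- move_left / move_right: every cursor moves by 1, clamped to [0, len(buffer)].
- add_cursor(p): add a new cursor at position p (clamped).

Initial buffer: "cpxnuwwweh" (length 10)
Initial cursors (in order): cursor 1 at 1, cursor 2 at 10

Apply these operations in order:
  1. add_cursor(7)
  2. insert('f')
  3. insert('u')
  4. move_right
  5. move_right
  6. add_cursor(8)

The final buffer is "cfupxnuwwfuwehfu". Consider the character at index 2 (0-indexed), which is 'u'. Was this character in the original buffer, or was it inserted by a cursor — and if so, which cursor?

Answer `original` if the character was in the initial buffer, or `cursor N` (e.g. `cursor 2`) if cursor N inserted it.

Answer: cursor 1

Derivation:
After op 1 (add_cursor(7)): buffer="cpxnuwwweh" (len 10), cursors c1@1 c3@7 c2@10, authorship ..........
After op 2 (insert('f')): buffer="cfpxnuwwfwehf" (len 13), cursors c1@2 c3@9 c2@13, authorship .1......3...2
After op 3 (insert('u')): buffer="cfupxnuwwfuwehfu" (len 16), cursors c1@3 c3@11 c2@16, authorship .11......33...22
After op 4 (move_right): buffer="cfupxnuwwfuwehfu" (len 16), cursors c1@4 c3@12 c2@16, authorship .11......33...22
After op 5 (move_right): buffer="cfupxnuwwfuwehfu" (len 16), cursors c1@5 c3@13 c2@16, authorship .11......33...22
After op 6 (add_cursor(8)): buffer="cfupxnuwwfuwehfu" (len 16), cursors c1@5 c4@8 c3@13 c2@16, authorship .11......33...22
Authorship (.=original, N=cursor N): . 1 1 . . . . . . 3 3 . . . 2 2
Index 2: author = 1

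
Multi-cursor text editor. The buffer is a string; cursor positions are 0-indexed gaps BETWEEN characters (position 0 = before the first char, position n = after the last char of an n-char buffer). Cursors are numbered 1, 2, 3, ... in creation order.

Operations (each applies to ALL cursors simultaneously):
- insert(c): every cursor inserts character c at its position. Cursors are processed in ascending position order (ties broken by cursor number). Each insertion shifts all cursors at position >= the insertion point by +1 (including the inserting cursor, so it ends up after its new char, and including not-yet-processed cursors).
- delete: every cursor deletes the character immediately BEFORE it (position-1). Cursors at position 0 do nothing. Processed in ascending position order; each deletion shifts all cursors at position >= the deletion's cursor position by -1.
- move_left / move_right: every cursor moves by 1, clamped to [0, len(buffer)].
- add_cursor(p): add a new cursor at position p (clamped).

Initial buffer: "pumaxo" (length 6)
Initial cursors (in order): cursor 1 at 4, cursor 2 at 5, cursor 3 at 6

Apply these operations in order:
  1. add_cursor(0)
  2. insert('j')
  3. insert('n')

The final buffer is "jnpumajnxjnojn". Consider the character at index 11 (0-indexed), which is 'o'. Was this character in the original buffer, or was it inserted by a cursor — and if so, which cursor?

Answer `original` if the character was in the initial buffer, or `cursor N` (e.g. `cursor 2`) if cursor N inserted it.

Answer: original

Derivation:
After op 1 (add_cursor(0)): buffer="pumaxo" (len 6), cursors c4@0 c1@4 c2@5 c3@6, authorship ......
After op 2 (insert('j')): buffer="jpumajxjoj" (len 10), cursors c4@1 c1@6 c2@8 c3@10, authorship 4....1.2.3
After op 3 (insert('n')): buffer="jnpumajnxjnojn" (len 14), cursors c4@2 c1@8 c2@11 c3@14, authorship 44....11.22.33
Authorship (.=original, N=cursor N): 4 4 . . . . 1 1 . 2 2 . 3 3
Index 11: author = original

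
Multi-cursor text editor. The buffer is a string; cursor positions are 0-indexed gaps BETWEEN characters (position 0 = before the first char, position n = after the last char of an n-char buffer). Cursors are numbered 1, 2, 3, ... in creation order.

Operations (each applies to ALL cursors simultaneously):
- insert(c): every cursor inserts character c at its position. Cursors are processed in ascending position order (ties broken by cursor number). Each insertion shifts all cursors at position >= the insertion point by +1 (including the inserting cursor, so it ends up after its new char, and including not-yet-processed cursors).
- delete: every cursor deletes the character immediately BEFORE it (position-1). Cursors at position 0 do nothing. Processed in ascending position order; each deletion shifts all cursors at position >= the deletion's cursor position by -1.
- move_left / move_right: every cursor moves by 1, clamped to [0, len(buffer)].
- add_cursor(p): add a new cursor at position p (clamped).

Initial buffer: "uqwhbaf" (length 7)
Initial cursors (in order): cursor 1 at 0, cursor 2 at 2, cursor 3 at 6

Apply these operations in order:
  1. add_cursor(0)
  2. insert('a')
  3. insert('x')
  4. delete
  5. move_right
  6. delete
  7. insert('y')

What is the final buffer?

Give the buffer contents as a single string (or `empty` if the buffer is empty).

Answer: ayyqayhbaay

Derivation:
After op 1 (add_cursor(0)): buffer="uqwhbaf" (len 7), cursors c1@0 c4@0 c2@2 c3@6, authorship .......
After op 2 (insert('a')): buffer="aauqawhbaaf" (len 11), cursors c1@2 c4@2 c2@5 c3@10, authorship 14..2....3.
After op 3 (insert('x')): buffer="aaxxuqaxwhbaaxf" (len 15), cursors c1@4 c4@4 c2@8 c3@14, authorship 1414..22....33.
After op 4 (delete): buffer="aauqawhbaaf" (len 11), cursors c1@2 c4@2 c2@5 c3@10, authorship 14..2....3.
After op 5 (move_right): buffer="aauqawhbaaf" (len 11), cursors c1@3 c4@3 c2@6 c3@11, authorship 14..2....3.
After op 6 (delete): buffer="aqahbaa" (len 7), cursors c1@1 c4@1 c2@3 c3@7, authorship 1.2...3
After op 7 (insert('y')): buffer="ayyqayhbaay" (len 11), cursors c1@3 c4@3 c2@6 c3@11, authorship 114.22...33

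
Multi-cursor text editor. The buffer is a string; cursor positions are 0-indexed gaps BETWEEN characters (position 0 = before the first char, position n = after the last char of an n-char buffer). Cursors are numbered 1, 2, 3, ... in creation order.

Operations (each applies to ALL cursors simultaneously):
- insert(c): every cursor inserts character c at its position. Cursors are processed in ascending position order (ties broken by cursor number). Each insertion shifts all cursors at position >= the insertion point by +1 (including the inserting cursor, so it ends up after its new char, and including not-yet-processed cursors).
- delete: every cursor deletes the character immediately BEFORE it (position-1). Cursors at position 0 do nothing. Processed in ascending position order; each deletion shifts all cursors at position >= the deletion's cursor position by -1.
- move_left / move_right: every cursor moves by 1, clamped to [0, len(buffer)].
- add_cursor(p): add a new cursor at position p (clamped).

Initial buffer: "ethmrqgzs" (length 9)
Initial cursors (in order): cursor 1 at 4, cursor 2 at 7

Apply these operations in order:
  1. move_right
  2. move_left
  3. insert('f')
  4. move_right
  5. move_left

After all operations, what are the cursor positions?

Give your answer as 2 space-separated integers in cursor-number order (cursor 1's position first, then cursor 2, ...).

Answer: 5 9

Derivation:
After op 1 (move_right): buffer="ethmrqgzs" (len 9), cursors c1@5 c2@8, authorship .........
After op 2 (move_left): buffer="ethmrqgzs" (len 9), cursors c1@4 c2@7, authorship .........
After op 3 (insert('f')): buffer="ethmfrqgfzs" (len 11), cursors c1@5 c2@9, authorship ....1...2..
After op 4 (move_right): buffer="ethmfrqgfzs" (len 11), cursors c1@6 c2@10, authorship ....1...2..
After op 5 (move_left): buffer="ethmfrqgfzs" (len 11), cursors c1@5 c2@9, authorship ....1...2..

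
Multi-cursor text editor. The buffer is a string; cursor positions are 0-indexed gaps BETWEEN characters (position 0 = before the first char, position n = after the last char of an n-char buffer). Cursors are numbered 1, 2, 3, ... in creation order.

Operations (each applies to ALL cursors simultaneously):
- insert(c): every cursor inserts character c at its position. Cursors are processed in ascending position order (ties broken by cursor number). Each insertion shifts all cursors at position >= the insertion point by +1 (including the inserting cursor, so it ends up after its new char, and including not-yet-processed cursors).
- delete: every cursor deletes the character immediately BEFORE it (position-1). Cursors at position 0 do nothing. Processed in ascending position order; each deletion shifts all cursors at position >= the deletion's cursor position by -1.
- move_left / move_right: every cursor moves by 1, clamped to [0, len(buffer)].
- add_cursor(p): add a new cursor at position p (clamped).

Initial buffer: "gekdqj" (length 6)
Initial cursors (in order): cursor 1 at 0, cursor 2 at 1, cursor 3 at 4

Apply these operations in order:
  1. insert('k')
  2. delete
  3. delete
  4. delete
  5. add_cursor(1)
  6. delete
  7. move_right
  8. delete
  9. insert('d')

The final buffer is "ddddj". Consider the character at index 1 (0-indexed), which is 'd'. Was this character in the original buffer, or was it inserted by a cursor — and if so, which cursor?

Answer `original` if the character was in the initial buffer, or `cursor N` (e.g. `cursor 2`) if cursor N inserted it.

Answer: cursor 2

Derivation:
After op 1 (insert('k')): buffer="kgkekdkqj" (len 9), cursors c1@1 c2@3 c3@7, authorship 1.2...3..
After op 2 (delete): buffer="gekdqj" (len 6), cursors c1@0 c2@1 c3@4, authorship ......
After op 3 (delete): buffer="ekqj" (len 4), cursors c1@0 c2@0 c3@2, authorship ....
After op 4 (delete): buffer="eqj" (len 3), cursors c1@0 c2@0 c3@1, authorship ...
After op 5 (add_cursor(1)): buffer="eqj" (len 3), cursors c1@0 c2@0 c3@1 c4@1, authorship ...
After op 6 (delete): buffer="qj" (len 2), cursors c1@0 c2@0 c3@0 c4@0, authorship ..
After op 7 (move_right): buffer="qj" (len 2), cursors c1@1 c2@1 c3@1 c4@1, authorship ..
After op 8 (delete): buffer="j" (len 1), cursors c1@0 c2@0 c3@0 c4@0, authorship .
After op 9 (insert('d')): buffer="ddddj" (len 5), cursors c1@4 c2@4 c3@4 c4@4, authorship 1234.
Authorship (.=original, N=cursor N): 1 2 3 4 .
Index 1: author = 2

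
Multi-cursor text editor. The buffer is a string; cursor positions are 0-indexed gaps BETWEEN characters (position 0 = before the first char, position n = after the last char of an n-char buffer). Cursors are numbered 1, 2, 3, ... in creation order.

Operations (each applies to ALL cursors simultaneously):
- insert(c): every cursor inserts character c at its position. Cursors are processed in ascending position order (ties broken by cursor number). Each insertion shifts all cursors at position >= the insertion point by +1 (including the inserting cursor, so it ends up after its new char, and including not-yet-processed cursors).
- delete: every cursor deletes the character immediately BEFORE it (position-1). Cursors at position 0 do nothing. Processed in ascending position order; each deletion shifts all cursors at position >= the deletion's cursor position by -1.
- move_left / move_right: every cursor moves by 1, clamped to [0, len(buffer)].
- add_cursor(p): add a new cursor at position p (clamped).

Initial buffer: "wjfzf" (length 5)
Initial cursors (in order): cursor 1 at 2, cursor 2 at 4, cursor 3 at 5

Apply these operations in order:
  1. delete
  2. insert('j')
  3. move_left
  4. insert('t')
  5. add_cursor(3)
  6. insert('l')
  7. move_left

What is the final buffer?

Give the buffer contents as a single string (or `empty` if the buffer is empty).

Answer: wtljlfjttllj

Derivation:
After op 1 (delete): buffer="wf" (len 2), cursors c1@1 c2@2 c3@2, authorship ..
After op 2 (insert('j')): buffer="wjfjj" (len 5), cursors c1@2 c2@5 c3@5, authorship .1.23
After op 3 (move_left): buffer="wjfjj" (len 5), cursors c1@1 c2@4 c3@4, authorship .1.23
After op 4 (insert('t')): buffer="wtjfjttj" (len 8), cursors c1@2 c2@7 c3@7, authorship .11.2233
After op 5 (add_cursor(3)): buffer="wtjfjttj" (len 8), cursors c1@2 c4@3 c2@7 c3@7, authorship .11.2233
After op 6 (insert('l')): buffer="wtljlfjttllj" (len 12), cursors c1@3 c4@5 c2@11 c3@11, authorship .1114.223233
After op 7 (move_left): buffer="wtljlfjttllj" (len 12), cursors c1@2 c4@4 c2@10 c3@10, authorship .1114.223233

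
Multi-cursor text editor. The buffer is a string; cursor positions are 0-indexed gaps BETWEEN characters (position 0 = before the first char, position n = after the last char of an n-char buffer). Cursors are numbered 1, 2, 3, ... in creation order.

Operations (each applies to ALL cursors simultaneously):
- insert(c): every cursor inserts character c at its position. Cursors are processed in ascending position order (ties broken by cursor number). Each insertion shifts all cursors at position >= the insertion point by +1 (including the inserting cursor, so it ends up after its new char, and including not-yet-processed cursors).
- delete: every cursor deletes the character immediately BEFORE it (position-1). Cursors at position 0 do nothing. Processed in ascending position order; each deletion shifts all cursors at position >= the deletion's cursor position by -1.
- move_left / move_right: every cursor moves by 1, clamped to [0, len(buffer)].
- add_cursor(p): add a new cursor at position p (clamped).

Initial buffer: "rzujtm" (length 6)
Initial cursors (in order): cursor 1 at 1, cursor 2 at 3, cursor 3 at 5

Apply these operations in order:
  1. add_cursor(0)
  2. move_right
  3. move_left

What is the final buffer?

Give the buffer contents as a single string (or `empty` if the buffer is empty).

Answer: rzujtm

Derivation:
After op 1 (add_cursor(0)): buffer="rzujtm" (len 6), cursors c4@0 c1@1 c2@3 c3@5, authorship ......
After op 2 (move_right): buffer="rzujtm" (len 6), cursors c4@1 c1@2 c2@4 c3@6, authorship ......
After op 3 (move_left): buffer="rzujtm" (len 6), cursors c4@0 c1@1 c2@3 c3@5, authorship ......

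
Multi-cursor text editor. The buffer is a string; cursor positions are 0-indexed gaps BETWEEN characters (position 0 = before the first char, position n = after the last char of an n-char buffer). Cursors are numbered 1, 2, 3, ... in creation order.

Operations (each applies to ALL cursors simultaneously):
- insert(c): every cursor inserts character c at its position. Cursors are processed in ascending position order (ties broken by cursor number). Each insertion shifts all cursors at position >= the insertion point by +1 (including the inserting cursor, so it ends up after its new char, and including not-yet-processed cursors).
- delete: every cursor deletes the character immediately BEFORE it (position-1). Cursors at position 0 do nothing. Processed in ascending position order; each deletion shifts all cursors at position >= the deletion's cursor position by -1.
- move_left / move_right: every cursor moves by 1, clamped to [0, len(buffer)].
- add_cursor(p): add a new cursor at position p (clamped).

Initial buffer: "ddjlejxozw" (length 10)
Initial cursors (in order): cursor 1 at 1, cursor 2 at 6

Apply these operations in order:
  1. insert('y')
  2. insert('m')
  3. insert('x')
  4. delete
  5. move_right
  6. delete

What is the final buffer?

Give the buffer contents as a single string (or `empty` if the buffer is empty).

Answer: dymjlejymozw

Derivation:
After op 1 (insert('y')): buffer="dydjlejyxozw" (len 12), cursors c1@2 c2@8, authorship .1.....2....
After op 2 (insert('m')): buffer="dymdjlejymxozw" (len 14), cursors c1@3 c2@10, authorship .11.....22....
After op 3 (insert('x')): buffer="dymxdjlejymxxozw" (len 16), cursors c1@4 c2@12, authorship .111.....222....
After op 4 (delete): buffer="dymdjlejymxozw" (len 14), cursors c1@3 c2@10, authorship .11.....22....
After op 5 (move_right): buffer="dymdjlejymxozw" (len 14), cursors c1@4 c2@11, authorship .11.....22....
After op 6 (delete): buffer="dymjlejymozw" (len 12), cursors c1@3 c2@9, authorship .11....22...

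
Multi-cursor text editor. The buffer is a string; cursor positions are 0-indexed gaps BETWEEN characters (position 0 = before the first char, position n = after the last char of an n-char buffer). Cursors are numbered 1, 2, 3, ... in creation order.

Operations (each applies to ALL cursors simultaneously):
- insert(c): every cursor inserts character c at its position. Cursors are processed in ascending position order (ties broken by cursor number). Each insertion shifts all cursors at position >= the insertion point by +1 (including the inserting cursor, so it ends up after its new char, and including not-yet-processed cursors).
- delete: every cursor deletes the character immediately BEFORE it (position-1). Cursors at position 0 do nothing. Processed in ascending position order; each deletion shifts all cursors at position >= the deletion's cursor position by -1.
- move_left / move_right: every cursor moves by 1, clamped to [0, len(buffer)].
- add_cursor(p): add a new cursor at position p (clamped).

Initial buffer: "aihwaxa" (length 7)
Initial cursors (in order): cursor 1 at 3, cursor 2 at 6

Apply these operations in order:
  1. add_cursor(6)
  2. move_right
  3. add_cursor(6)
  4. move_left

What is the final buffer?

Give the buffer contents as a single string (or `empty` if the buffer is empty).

After op 1 (add_cursor(6)): buffer="aihwaxa" (len 7), cursors c1@3 c2@6 c3@6, authorship .......
After op 2 (move_right): buffer="aihwaxa" (len 7), cursors c1@4 c2@7 c3@7, authorship .......
After op 3 (add_cursor(6)): buffer="aihwaxa" (len 7), cursors c1@4 c4@6 c2@7 c3@7, authorship .......
After op 4 (move_left): buffer="aihwaxa" (len 7), cursors c1@3 c4@5 c2@6 c3@6, authorship .......

Answer: aihwaxa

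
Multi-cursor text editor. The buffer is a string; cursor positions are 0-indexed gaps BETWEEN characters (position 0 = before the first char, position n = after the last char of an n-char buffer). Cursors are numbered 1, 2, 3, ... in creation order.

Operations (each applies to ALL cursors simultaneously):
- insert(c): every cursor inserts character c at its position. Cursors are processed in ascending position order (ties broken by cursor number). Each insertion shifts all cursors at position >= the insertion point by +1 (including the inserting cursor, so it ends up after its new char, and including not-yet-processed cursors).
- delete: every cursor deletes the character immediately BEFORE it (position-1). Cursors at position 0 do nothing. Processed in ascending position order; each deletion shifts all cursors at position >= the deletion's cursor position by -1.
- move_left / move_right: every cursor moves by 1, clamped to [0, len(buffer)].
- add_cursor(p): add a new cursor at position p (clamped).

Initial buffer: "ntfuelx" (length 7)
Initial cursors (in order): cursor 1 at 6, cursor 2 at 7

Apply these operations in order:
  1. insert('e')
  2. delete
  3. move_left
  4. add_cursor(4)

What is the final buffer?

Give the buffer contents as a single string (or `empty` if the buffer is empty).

After op 1 (insert('e')): buffer="ntfuelexe" (len 9), cursors c1@7 c2@9, authorship ......1.2
After op 2 (delete): buffer="ntfuelx" (len 7), cursors c1@6 c2@7, authorship .......
After op 3 (move_left): buffer="ntfuelx" (len 7), cursors c1@5 c2@6, authorship .......
After op 4 (add_cursor(4)): buffer="ntfuelx" (len 7), cursors c3@4 c1@5 c2@6, authorship .......

Answer: ntfuelx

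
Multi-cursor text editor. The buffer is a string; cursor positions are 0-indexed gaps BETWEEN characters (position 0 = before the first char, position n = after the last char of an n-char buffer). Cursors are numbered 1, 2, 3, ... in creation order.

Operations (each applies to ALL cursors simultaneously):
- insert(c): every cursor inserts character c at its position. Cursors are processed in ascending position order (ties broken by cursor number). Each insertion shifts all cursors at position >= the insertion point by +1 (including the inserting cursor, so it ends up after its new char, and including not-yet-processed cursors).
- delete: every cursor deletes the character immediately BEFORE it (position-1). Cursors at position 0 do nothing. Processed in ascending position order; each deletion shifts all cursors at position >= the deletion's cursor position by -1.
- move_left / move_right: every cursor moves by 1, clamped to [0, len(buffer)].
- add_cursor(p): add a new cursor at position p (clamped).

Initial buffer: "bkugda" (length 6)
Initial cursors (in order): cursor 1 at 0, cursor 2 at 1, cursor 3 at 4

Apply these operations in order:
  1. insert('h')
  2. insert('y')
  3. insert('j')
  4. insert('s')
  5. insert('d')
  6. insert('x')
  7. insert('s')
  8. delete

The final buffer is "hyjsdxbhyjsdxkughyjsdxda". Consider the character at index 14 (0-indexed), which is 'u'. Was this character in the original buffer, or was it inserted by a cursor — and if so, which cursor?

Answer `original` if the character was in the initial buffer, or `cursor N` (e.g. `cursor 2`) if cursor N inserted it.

Answer: original

Derivation:
After op 1 (insert('h')): buffer="hbhkughda" (len 9), cursors c1@1 c2@3 c3@7, authorship 1.2...3..
After op 2 (insert('y')): buffer="hybhykughyda" (len 12), cursors c1@2 c2@5 c3@10, authorship 11.22...33..
After op 3 (insert('j')): buffer="hyjbhyjkughyjda" (len 15), cursors c1@3 c2@7 c3@13, authorship 111.222...333..
After op 4 (insert('s')): buffer="hyjsbhyjskughyjsda" (len 18), cursors c1@4 c2@9 c3@16, authorship 1111.2222...3333..
After op 5 (insert('d')): buffer="hyjsdbhyjsdkughyjsdda" (len 21), cursors c1@5 c2@11 c3@19, authorship 11111.22222...33333..
After op 6 (insert('x')): buffer="hyjsdxbhyjsdxkughyjsdxda" (len 24), cursors c1@6 c2@13 c3@22, authorship 111111.222222...333333..
After op 7 (insert('s')): buffer="hyjsdxsbhyjsdxskughyjsdxsda" (len 27), cursors c1@7 c2@15 c3@25, authorship 1111111.2222222...3333333..
After op 8 (delete): buffer="hyjsdxbhyjsdxkughyjsdxda" (len 24), cursors c1@6 c2@13 c3@22, authorship 111111.222222...333333..
Authorship (.=original, N=cursor N): 1 1 1 1 1 1 . 2 2 2 2 2 2 . . . 3 3 3 3 3 3 . .
Index 14: author = original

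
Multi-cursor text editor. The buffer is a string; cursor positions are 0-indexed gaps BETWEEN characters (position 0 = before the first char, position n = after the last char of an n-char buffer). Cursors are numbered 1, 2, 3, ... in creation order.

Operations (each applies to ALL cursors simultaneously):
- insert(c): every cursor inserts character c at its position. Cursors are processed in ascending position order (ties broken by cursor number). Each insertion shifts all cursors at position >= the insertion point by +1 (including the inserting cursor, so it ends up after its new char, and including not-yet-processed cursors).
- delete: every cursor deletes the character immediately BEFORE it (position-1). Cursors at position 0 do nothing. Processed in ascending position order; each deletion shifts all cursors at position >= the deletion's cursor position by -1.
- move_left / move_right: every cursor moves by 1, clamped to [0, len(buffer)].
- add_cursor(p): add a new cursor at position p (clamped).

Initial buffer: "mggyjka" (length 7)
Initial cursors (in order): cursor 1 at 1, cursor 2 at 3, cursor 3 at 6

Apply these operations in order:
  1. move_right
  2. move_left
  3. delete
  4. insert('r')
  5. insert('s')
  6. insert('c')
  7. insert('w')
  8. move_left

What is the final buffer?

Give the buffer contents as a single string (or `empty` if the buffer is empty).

After op 1 (move_right): buffer="mggyjka" (len 7), cursors c1@2 c2@4 c3@7, authorship .......
After op 2 (move_left): buffer="mggyjka" (len 7), cursors c1@1 c2@3 c3@6, authorship .......
After op 3 (delete): buffer="gyja" (len 4), cursors c1@0 c2@1 c3@3, authorship ....
After op 4 (insert('r')): buffer="rgryjra" (len 7), cursors c1@1 c2@3 c3@6, authorship 1.2..3.
After op 5 (insert('s')): buffer="rsgrsyjrsa" (len 10), cursors c1@2 c2@5 c3@9, authorship 11.22..33.
After op 6 (insert('c')): buffer="rscgrscyjrsca" (len 13), cursors c1@3 c2@7 c3@12, authorship 111.222..333.
After op 7 (insert('w')): buffer="rscwgrscwyjrscwa" (len 16), cursors c1@4 c2@9 c3@15, authorship 1111.2222..3333.
After op 8 (move_left): buffer="rscwgrscwyjrscwa" (len 16), cursors c1@3 c2@8 c3@14, authorship 1111.2222..3333.

Answer: rscwgrscwyjrscwa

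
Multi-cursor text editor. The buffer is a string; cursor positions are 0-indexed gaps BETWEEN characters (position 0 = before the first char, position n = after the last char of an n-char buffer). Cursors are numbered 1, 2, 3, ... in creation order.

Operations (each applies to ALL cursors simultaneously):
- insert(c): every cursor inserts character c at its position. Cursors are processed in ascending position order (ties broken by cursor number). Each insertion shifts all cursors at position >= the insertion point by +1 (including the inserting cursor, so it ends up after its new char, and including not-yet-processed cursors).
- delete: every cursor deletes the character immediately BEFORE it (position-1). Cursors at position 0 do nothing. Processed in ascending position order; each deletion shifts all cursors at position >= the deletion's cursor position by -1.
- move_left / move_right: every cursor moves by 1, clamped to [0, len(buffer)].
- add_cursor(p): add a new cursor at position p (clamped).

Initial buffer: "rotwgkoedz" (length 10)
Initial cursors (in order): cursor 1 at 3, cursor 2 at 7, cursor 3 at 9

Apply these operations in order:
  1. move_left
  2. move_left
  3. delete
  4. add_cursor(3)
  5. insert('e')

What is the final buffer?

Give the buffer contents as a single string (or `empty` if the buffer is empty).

Answer: eotweekeedz

Derivation:
After op 1 (move_left): buffer="rotwgkoedz" (len 10), cursors c1@2 c2@6 c3@8, authorship ..........
After op 2 (move_left): buffer="rotwgkoedz" (len 10), cursors c1@1 c2@5 c3@7, authorship ..........
After op 3 (delete): buffer="otwkedz" (len 7), cursors c1@0 c2@3 c3@4, authorship .......
After op 4 (add_cursor(3)): buffer="otwkedz" (len 7), cursors c1@0 c2@3 c4@3 c3@4, authorship .......
After op 5 (insert('e')): buffer="eotweekeedz" (len 11), cursors c1@1 c2@6 c4@6 c3@8, authorship 1...24.3...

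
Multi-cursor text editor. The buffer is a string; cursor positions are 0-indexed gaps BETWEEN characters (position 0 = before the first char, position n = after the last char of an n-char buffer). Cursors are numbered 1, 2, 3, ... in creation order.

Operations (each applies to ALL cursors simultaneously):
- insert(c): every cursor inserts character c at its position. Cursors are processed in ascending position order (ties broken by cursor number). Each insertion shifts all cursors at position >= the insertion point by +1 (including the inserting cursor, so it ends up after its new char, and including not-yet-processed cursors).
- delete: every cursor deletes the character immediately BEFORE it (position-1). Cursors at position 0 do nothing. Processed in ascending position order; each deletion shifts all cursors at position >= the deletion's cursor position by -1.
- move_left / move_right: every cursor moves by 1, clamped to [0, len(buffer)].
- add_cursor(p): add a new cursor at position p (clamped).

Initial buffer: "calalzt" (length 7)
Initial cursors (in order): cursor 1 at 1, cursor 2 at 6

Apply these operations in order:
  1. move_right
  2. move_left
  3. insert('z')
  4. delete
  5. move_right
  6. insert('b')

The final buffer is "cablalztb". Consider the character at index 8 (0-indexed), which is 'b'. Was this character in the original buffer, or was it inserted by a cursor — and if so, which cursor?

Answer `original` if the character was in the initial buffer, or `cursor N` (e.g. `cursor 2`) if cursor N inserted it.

After op 1 (move_right): buffer="calalzt" (len 7), cursors c1@2 c2@7, authorship .......
After op 2 (move_left): buffer="calalzt" (len 7), cursors c1@1 c2@6, authorship .......
After op 3 (insert('z')): buffer="czalalzzt" (len 9), cursors c1@2 c2@8, authorship .1.....2.
After op 4 (delete): buffer="calalzt" (len 7), cursors c1@1 c2@6, authorship .......
After op 5 (move_right): buffer="calalzt" (len 7), cursors c1@2 c2@7, authorship .......
After op 6 (insert('b')): buffer="cablalztb" (len 9), cursors c1@3 c2@9, authorship ..1.....2
Authorship (.=original, N=cursor N): . . 1 . . . . . 2
Index 8: author = 2

Answer: cursor 2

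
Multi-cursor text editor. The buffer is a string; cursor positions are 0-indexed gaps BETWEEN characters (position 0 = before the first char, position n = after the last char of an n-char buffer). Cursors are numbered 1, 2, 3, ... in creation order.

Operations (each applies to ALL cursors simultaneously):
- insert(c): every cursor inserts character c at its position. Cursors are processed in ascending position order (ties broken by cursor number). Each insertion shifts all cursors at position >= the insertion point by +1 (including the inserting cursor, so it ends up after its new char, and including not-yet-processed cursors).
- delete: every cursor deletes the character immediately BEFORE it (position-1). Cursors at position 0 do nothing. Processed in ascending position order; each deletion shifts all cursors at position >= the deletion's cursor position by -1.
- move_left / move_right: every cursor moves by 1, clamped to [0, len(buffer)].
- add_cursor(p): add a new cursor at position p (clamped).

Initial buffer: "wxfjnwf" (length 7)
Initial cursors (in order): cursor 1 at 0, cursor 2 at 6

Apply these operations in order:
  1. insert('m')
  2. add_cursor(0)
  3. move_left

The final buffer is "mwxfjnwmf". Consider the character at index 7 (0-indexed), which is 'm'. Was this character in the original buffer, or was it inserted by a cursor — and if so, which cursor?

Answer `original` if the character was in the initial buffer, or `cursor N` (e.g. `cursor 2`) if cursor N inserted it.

After op 1 (insert('m')): buffer="mwxfjnwmf" (len 9), cursors c1@1 c2@8, authorship 1......2.
After op 2 (add_cursor(0)): buffer="mwxfjnwmf" (len 9), cursors c3@0 c1@1 c2@8, authorship 1......2.
After op 3 (move_left): buffer="mwxfjnwmf" (len 9), cursors c1@0 c3@0 c2@7, authorship 1......2.
Authorship (.=original, N=cursor N): 1 . . . . . . 2 .
Index 7: author = 2

Answer: cursor 2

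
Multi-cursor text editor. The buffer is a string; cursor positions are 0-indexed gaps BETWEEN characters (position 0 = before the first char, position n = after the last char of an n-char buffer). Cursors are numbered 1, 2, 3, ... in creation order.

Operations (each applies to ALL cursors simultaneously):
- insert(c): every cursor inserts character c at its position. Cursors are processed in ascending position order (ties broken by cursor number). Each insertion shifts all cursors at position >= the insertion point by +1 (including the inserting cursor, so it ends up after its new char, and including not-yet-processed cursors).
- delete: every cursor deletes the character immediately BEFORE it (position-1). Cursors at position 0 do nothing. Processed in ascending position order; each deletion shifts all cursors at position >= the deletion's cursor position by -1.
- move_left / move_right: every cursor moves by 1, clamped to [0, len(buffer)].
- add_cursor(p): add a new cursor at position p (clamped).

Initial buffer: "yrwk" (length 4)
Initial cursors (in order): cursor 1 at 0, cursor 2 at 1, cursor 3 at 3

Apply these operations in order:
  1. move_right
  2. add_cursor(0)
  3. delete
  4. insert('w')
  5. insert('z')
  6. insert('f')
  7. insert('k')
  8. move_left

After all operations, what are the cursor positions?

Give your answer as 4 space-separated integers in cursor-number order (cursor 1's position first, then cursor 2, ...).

Answer: 11 11 16 11

Derivation:
After op 1 (move_right): buffer="yrwk" (len 4), cursors c1@1 c2@2 c3@4, authorship ....
After op 2 (add_cursor(0)): buffer="yrwk" (len 4), cursors c4@0 c1@1 c2@2 c3@4, authorship ....
After op 3 (delete): buffer="w" (len 1), cursors c1@0 c2@0 c4@0 c3@1, authorship .
After op 4 (insert('w')): buffer="wwwww" (len 5), cursors c1@3 c2@3 c4@3 c3@5, authorship 124.3
After op 5 (insert('z')): buffer="wwwzzzwwz" (len 9), cursors c1@6 c2@6 c4@6 c3@9, authorship 124124.33
After op 6 (insert('f')): buffer="wwwzzzfffwwzf" (len 13), cursors c1@9 c2@9 c4@9 c3@13, authorship 124124124.333
After op 7 (insert('k')): buffer="wwwzzzfffkkkwwzfk" (len 17), cursors c1@12 c2@12 c4@12 c3@17, authorship 124124124124.3333
After op 8 (move_left): buffer="wwwzzzfffkkkwwzfk" (len 17), cursors c1@11 c2@11 c4@11 c3@16, authorship 124124124124.3333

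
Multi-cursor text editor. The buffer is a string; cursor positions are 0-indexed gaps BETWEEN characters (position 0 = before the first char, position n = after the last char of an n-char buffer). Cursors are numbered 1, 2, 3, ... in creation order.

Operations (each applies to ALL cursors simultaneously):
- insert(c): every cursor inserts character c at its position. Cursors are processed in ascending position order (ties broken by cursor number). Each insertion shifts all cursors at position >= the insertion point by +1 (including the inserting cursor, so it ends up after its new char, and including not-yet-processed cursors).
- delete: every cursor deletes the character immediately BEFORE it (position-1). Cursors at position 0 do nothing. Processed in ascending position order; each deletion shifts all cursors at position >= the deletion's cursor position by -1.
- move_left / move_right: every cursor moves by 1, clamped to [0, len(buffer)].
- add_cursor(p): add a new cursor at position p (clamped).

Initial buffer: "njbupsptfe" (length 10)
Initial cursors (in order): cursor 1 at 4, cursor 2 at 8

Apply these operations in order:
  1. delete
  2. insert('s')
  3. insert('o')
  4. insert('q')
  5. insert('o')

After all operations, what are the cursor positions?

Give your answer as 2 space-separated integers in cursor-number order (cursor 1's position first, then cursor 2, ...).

After op 1 (delete): buffer="njbpspfe" (len 8), cursors c1@3 c2@6, authorship ........
After op 2 (insert('s')): buffer="njbspspsfe" (len 10), cursors c1@4 c2@8, authorship ...1...2..
After op 3 (insert('o')): buffer="njbsopspsofe" (len 12), cursors c1@5 c2@10, authorship ...11...22..
After op 4 (insert('q')): buffer="njbsoqpspsoqfe" (len 14), cursors c1@6 c2@12, authorship ...111...222..
After op 5 (insert('o')): buffer="njbsoqopspsoqofe" (len 16), cursors c1@7 c2@14, authorship ...1111...2222..

Answer: 7 14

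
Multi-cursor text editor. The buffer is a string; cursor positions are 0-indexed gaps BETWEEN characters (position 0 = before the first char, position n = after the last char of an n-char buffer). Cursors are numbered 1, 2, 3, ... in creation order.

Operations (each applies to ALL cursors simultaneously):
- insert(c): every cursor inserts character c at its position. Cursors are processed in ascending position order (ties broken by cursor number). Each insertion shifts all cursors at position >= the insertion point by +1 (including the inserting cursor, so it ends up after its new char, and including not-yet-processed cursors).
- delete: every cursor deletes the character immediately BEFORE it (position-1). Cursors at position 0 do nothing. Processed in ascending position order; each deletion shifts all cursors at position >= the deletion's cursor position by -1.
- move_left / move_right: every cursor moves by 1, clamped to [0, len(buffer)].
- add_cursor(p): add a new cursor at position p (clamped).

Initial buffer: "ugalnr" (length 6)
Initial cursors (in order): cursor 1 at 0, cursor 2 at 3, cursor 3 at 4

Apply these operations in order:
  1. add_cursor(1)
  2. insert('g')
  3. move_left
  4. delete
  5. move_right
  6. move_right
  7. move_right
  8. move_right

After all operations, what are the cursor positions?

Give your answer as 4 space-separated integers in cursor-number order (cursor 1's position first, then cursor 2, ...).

After op 1 (add_cursor(1)): buffer="ugalnr" (len 6), cursors c1@0 c4@1 c2@3 c3@4, authorship ......
After op 2 (insert('g')): buffer="guggaglgnr" (len 10), cursors c1@1 c4@3 c2@6 c3@8, authorship 1.4..2.3..
After op 3 (move_left): buffer="guggaglgnr" (len 10), cursors c1@0 c4@2 c2@5 c3@7, authorship 1.4..2.3..
After op 4 (delete): buffer="gggggnr" (len 7), cursors c1@0 c4@1 c2@3 c3@4, authorship 14.23..
After op 5 (move_right): buffer="gggggnr" (len 7), cursors c1@1 c4@2 c2@4 c3@5, authorship 14.23..
After op 6 (move_right): buffer="gggggnr" (len 7), cursors c1@2 c4@3 c2@5 c3@6, authorship 14.23..
After op 7 (move_right): buffer="gggggnr" (len 7), cursors c1@3 c4@4 c2@6 c3@7, authorship 14.23..
After op 8 (move_right): buffer="gggggnr" (len 7), cursors c1@4 c4@5 c2@7 c3@7, authorship 14.23..

Answer: 4 7 7 5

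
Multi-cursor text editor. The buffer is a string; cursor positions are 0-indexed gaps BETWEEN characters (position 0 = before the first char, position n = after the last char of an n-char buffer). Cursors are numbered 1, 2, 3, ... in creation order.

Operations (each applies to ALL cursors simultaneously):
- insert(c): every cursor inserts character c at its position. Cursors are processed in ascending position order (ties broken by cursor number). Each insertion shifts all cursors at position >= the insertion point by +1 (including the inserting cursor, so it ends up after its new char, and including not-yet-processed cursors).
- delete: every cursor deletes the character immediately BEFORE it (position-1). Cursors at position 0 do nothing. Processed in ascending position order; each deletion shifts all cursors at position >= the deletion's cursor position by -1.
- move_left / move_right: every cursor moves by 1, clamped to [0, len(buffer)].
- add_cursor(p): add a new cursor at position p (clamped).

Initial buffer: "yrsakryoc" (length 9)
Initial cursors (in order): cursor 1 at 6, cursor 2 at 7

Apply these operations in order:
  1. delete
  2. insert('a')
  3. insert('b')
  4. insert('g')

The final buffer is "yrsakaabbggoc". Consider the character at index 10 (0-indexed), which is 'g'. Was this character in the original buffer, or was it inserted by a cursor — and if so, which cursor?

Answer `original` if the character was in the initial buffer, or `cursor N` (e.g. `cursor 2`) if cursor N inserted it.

Answer: cursor 2

Derivation:
After op 1 (delete): buffer="yrsakoc" (len 7), cursors c1@5 c2@5, authorship .......
After op 2 (insert('a')): buffer="yrsakaaoc" (len 9), cursors c1@7 c2@7, authorship .....12..
After op 3 (insert('b')): buffer="yrsakaabboc" (len 11), cursors c1@9 c2@9, authorship .....1212..
After op 4 (insert('g')): buffer="yrsakaabbggoc" (len 13), cursors c1@11 c2@11, authorship .....121212..
Authorship (.=original, N=cursor N): . . . . . 1 2 1 2 1 2 . .
Index 10: author = 2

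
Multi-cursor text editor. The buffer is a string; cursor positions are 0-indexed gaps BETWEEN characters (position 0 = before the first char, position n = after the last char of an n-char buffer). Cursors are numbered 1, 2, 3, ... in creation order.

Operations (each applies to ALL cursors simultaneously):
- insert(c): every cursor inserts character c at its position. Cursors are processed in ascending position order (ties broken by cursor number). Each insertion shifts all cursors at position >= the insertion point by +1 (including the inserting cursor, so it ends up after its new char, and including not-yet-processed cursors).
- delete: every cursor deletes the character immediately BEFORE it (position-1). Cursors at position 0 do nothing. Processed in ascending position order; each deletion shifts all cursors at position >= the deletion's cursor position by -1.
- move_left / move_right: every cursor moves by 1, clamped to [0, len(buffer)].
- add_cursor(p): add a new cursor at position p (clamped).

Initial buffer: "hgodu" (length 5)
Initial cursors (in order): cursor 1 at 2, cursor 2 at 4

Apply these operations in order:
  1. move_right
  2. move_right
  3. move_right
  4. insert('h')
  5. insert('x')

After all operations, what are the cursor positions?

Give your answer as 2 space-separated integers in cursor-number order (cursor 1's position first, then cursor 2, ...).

After op 1 (move_right): buffer="hgodu" (len 5), cursors c1@3 c2@5, authorship .....
After op 2 (move_right): buffer="hgodu" (len 5), cursors c1@4 c2@5, authorship .....
After op 3 (move_right): buffer="hgodu" (len 5), cursors c1@5 c2@5, authorship .....
After op 4 (insert('h')): buffer="hgoduhh" (len 7), cursors c1@7 c2@7, authorship .....12
After op 5 (insert('x')): buffer="hgoduhhxx" (len 9), cursors c1@9 c2@9, authorship .....1212

Answer: 9 9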